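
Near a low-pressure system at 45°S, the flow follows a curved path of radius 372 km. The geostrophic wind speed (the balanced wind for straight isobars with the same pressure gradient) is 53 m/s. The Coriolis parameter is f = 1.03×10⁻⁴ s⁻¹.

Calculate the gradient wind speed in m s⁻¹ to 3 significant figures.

Around a low, centrifugal force acts outward with Coriolis, so pressure-gradient force balances both:
(1/ρ)|∂P/∂n| = fV + V²/R  →  V² + fR·V − fR·V_g = 0
With fR = 1.03×10⁻⁴ × 372×10³ m = 38.3 m/s:
V = [−fR + √((fR)² + 4 fR V_g)]/2 = [−38.3 + √(38.3² + 4×38.3×53)]/2 = 29.8 m/s
Subgeostrophic (V < V_g = 53 m/s), as expected around a low.

29.8 m s⁻¹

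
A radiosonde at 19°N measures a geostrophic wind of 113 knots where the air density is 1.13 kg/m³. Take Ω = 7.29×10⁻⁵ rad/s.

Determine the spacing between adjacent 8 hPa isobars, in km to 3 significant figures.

257 km

Coriolis parameter at 19°N:
f = 2Ω sin φ = 2 × 7.29×10⁻⁵ × sin 19° = 4.75×10⁻⁵ s⁻¹
Wind speed in SI: 113 knots = 58.1 m/s
Geostrophic balance rearranged: |∂P/∂n| = f ρ V_g
|∂P/∂n| = 4.75×10⁻⁵ × 1.13 × 58.1 = 3.12×10⁻³ Pa/m
Isobar spacing: Δn = ΔP/|∂P/∂n| = 800 Pa / 3.12×10⁻³ Pa/m = 256564 m ≈ 257 km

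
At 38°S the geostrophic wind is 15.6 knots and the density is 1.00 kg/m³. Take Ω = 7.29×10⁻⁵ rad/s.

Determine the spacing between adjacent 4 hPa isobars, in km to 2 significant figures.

560 km

Coriolis parameter at 38°S:
f = 2Ω sin φ = 2 × 7.29×10⁻⁵ × sin 38° = 8.98×10⁻⁵ s⁻¹
Wind speed in SI: 15.6 knots = 8.03 m/s
Geostrophic balance rearranged: |∂P/∂n| = f ρ V_g
|∂P/∂n| = 8.98×10⁻⁵ × 1.00 × 8.03 = 7.20×10⁻⁴ Pa/m
Isobar spacing: Δn = ΔP/|∂P/∂n| = 400 Pa / 7.20×10⁻⁴ Pa/m = 555262 m ≈ 560 km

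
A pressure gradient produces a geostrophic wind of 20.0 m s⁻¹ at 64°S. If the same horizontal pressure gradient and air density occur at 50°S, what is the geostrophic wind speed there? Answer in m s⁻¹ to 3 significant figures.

23.5 m s⁻¹

With the same pressure gradient and density, V_g ∝ 1/f ∝ 1/sin φ.
V₂ = V₁ · sin φ₁ / sin φ₂ = 20.0 × sin 64° / sin 50°
V₂ = 20.0 × 0.8988/0.7660 = 23.5 m s⁻¹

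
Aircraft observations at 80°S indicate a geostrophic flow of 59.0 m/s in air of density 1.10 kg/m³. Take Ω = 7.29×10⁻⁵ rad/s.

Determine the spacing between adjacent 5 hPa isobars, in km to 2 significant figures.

Coriolis parameter at 80°S:
f = 2Ω sin φ = 2 × 7.29×10⁻⁵ × sin 80° = 1.44×10⁻⁴ s⁻¹
Geostrophic balance rearranged: |∂P/∂n| = f ρ V_g
|∂P/∂n| = 1.44×10⁻⁴ × 1.10 × 59.0 = 9.32×10⁻³ Pa/m
Isobar spacing: Δn = ΔP/|∂P/∂n| = 500 Pa / 9.32×10⁻³ Pa/m = 53656 m ≈ 54 km

54 km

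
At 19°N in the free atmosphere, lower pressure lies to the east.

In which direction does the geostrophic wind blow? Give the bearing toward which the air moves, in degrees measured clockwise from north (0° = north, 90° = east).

The pressure-gradient force points toward the east (bearing 090°).
Geostrophic balance: in the Northern Hemisphere the Coriolis force deflects motion to the right, so the geostrophic wind blows 90° to the right of the pressure-gradient force (low pressure on the left).
Rotating 090° by 90° clockwise gives 180° — the wind blows toward the south.

180°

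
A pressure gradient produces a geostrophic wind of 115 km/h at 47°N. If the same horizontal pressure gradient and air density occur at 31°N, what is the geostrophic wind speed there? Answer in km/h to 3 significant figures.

With the same pressure gradient and density, V_g ∝ 1/f ∝ 1/sin φ.
V₂ = V₁ · sin φ₁ / sin φ₂ = 115 × sin 47° / sin 31°
V₂ = 115 × 0.7314/0.5150 = 163 km/h

163 km/h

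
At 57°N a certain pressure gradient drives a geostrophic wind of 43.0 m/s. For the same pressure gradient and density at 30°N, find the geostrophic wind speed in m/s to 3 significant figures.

72.1 m/s

With the same pressure gradient and density, V_g ∝ 1/f ∝ 1/sin φ.
V₂ = V₁ · sin φ₁ / sin φ₂ = 43.0 × sin 57° / sin 30°
V₂ = 43.0 × 0.8387/0.5000 = 72.1 m/s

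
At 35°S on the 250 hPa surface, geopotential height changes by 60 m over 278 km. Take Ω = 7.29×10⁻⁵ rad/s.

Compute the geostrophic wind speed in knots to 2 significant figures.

Coriolis parameter at 35°S:
f = 2Ω sin φ = 2 × 7.29×10⁻⁵ × sin 35° = 8.36×10⁻⁵ s⁻¹
Height gradient: |∂Z/∂n| = 60 m / 278000 m = 2.16×10⁻⁴
On a pressure surface, geostrophic balance gives V_g = (g/f)|∂Z/∂n|:
V_g = 9.81 × 2.16×10⁻⁴ / 8.36×10⁻⁵ = 25.3 m/s
Converting: 25.3 m/s × 1.944 = 49 knots

49 knots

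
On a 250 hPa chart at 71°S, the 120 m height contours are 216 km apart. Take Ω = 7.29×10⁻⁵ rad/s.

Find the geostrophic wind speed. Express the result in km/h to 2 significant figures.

Coriolis parameter at 71°S:
f = 2Ω sin φ = 2 × 7.29×10⁻⁵ × sin 71° = 1.38×10⁻⁴ s⁻¹
Height gradient: |∂Z/∂n| = 120 m / 216000 m = 5.56×10⁻⁴
On a pressure surface, geostrophic balance gives V_g = (g/f)|∂Z/∂n|:
V_g = 9.81 × 5.56×10⁻⁴ / 1.38×10⁻⁴ = 39.5 m/s
Converting: 39.5 m/s × 3.6 = 140 km/h

140 km/h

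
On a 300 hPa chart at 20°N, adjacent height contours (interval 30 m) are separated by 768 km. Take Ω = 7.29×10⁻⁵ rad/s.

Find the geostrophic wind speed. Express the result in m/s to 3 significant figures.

Coriolis parameter at 20°N:
f = 2Ω sin φ = 2 × 7.29×10⁻⁵ × sin 20° = 4.99×10⁻⁵ s⁻¹
Height gradient: |∂Z/∂n| = 30 m / 768000 m = 3.91×10⁻⁵
On a pressure surface, geostrophic balance gives V_g = (g/f)|∂Z/∂n|:
V_g = 9.81 × 3.91×10⁻⁵ / 4.99×10⁻⁵ = 7.68 m/s

7.68 m/s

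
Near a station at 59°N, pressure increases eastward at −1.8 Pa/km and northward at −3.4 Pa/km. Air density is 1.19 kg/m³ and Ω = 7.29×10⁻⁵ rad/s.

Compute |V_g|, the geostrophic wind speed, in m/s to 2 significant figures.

Coriolis parameter at 59°N:
f = 2Ω sin φ = 2 × 7.29×10⁻⁵ × sin 59° = 1.25×10⁻⁴ s⁻¹
Component geostrophic relations (x east, y north):
u_g = −(1/(fρ)) ∂P/∂y,  v_g = (1/(fρ)) ∂P/∂x
u_g = −(−3.4×10⁻³)/(1.25×10⁻⁴ × 1.19) = 22.9 m/s;  v_g = (−1.8×10⁻³)/(1.25×10⁻⁴ × 1.19) = −12.1 m/s
|V_g| = √(u_g² + v_g²) = 25.9 m/s

26 m/s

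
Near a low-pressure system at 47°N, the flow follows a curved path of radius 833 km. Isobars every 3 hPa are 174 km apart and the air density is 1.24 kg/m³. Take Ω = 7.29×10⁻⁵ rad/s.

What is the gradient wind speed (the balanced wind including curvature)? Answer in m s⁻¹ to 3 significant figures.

Coriolis parameter at 47°N:
f = 2Ω sin φ = 2 × 7.29×10⁻⁵ × sin 47° = 1.07×10⁻⁴ s⁻¹
Pressure gradient: |∂P/∂n| = 300 Pa / 174000 m = 1.72×10⁻³ Pa/m
Geostrophic speed: V_g = |∂P/∂n|/(fρ) = 1.72×10⁻³/(1.07×10⁻⁴ × 1.24) = 13.0 m/s
Around a low, centrifugal force acts outward with Coriolis, so pressure-gradient force balances both:
(1/ρ)|∂P/∂n| = fV + V²/R  →  V² + fR·V − fR·V_g = 0
With fR = 1.07×10⁻⁴ × 833×10³ m = 88.8 m/s:
V = [−fR + √((fR)² + 4 fR V_g)]/2 = [−88.8 + √(88.8² + 4×88.8×13)]/2 = 11.5 m/s
Subgeostrophic (V < V_g = 13 m/s), as expected around a low.

11.5 m s⁻¹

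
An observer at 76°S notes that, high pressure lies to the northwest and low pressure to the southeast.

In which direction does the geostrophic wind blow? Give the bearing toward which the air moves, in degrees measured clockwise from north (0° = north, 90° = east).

045°

The pressure-gradient force points toward the southeast (bearing 135°).
Geostrophic balance: in the Southern Hemisphere the Coriolis force deflects motion to the left, so the geostrophic wind blows 90° to the left of the pressure-gradient force (low pressure on the right).
Rotating 135° by 90° counterclockwise gives 045° — the wind blows toward the northeast.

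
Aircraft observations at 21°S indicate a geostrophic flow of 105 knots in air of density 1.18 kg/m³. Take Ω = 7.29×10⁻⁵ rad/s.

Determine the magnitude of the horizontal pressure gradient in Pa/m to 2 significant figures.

Coriolis parameter at 21°S:
f = 2Ω sin φ = 2 × 7.29×10⁻⁵ × sin 21° = 5.23×10⁻⁵ s⁻¹
Wind speed in SI: 105 knots = 54.0 m/s
Geostrophic balance rearranged: |∂P/∂n| = f ρ V_g
|∂P/∂n| = 5.23×10⁻⁵ × 1.18 × 54.0 = 3.33×10⁻³ Pa/m

3.3×10⁻³ Pa/m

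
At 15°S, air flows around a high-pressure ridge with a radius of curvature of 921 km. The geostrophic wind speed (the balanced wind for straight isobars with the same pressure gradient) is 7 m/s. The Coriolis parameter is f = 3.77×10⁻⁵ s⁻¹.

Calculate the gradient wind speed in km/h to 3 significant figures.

Around a high, pressure-gradient force acts outward with centrifugal, so Coriolis balances both:
fV = (1/ρ)|∂P/∂n| + V²/R  →  V² − fR·V + fR·V_g = 0
With fR = 3.77×10⁻⁵ × 921×10³ m = 34.7 m/s:
V = [fR − √((fR)² − 4 fR V_g)]/2 = [34.7 − √(34.7² − 4×34.7×7)]/2 = 9.72 m/s
Supergeostrophic (V > V_g = 7 m/s), as expected around a high.
Converting: 9.72 m/s × 3.6 = 35.0 km/h

35.0 km/h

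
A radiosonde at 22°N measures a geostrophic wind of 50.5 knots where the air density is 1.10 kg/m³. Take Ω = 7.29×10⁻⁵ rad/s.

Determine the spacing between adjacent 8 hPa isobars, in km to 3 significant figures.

Coriolis parameter at 22°N:
f = 2Ω sin φ = 2 × 7.29×10⁻⁵ × sin 22° = 5.46×10⁻⁵ s⁻¹
Wind speed in SI: 50.5 knots = 26.0 m/s
Geostrophic balance rearranged: |∂P/∂n| = f ρ V_g
|∂P/∂n| = 5.46×10⁻⁵ × 1.10 × 26.0 = 1.56×10⁻³ Pa/m
Isobar spacing: Δn = ΔP/|∂P/∂n| = 800 Pa / 1.56×10⁻³ Pa/m = 512548 m ≈ 513 km

513 km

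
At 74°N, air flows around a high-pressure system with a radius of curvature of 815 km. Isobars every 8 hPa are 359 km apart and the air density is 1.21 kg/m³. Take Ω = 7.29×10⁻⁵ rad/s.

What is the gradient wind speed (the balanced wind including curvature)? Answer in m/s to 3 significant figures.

15.1 m/s

Coriolis parameter at 74°N:
f = 2Ω sin φ = 2 × 7.29×10⁻⁵ × sin 74° = 1.40×10⁻⁴ s⁻¹
Pressure gradient: |∂P/∂n| = 800 Pa / 359000 m = 2.23×10⁻³ Pa/m
Geostrophic speed: V_g = |∂P/∂n|/(fρ) = 2.23×10⁻³/(1.40×10⁻⁴ × 1.21) = 13.1 m/s
Around a high, pressure-gradient force acts outward with centrifugal, so Coriolis balances both:
fV = (1/ρ)|∂P/∂n| + V²/R  →  V² − fR·V + fR·V_g = 0
With fR = 1.40×10⁻⁴ × 815×10³ m = 114 m/s:
V = [fR − √((fR)² − 4 fR V_g)]/2 = [114 − √(114² − 4×114×13.1)]/2 = 15.1 m/s
Supergeostrophic (V > V_g = 13.1 m/s), as expected around a high.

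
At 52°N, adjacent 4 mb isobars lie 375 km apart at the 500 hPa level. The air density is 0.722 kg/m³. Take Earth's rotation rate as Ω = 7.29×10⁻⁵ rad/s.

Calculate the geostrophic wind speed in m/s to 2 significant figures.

13 m/s

Coriolis parameter at 52°N:
f = 2Ω sin φ = 2 × 7.29×10⁻⁵ × sin 52° = 1.15×10⁻⁴ s⁻¹
Pressure gradient: |∂P/∂n| = 400 Pa / 375000 m = 1.07×10⁻³ Pa/m
Geostrophic balance (pressure-gradient force = Coriolis force):
V_g = (1/(fρ)) |∂P/∂n| = 1.07×10⁻³ / (1.15×10⁻⁴ × 0.722) = 12.9 m/s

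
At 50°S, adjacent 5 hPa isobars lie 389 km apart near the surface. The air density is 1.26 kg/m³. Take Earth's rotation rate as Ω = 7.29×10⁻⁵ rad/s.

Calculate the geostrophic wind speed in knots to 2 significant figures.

18 knots

Coriolis parameter at 50°S:
f = 2Ω sin φ = 2 × 7.29×10⁻⁵ × sin 50° = 1.12×10⁻⁴ s⁻¹
Pressure gradient: |∂P/∂n| = 500 Pa / 389000 m = 1.29×10⁻³ Pa/m
Geostrophic balance (pressure-gradient force = Coriolis force):
V_g = (1/(fρ)) |∂P/∂n| = 1.29×10⁻³ / (1.12×10⁻⁴ × 1.26) = 9.13 m/s
Converting: 9.13 m/s × 1.944 = 18 knots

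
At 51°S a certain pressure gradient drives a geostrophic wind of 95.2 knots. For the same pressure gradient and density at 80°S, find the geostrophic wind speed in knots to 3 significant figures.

With the same pressure gradient and density, V_g ∝ 1/f ∝ 1/sin φ.
V₂ = V₁ · sin φ₁ / sin φ₂ = 95.2 × sin 51° / sin 80°
V₂ = 95.2 × 0.7771/0.9848 = 75.1 knots

75.1 knots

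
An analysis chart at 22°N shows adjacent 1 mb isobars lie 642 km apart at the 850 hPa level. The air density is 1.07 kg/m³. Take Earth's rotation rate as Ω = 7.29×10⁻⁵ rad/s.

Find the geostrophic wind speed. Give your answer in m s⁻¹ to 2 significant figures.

Coriolis parameter at 22°N:
f = 2Ω sin φ = 2 × 7.29×10⁻⁵ × sin 22° = 5.46×10⁻⁵ s⁻¹
Pressure gradient: |∂P/∂n| = 100 Pa / 642000 m = 1.56×10⁻⁴ Pa/m
Geostrophic balance (pressure-gradient force = Coriolis force):
V_g = (1/(fρ)) |∂P/∂n| = 1.56×10⁻⁴ / (5.46×10⁻⁵ × 1.07) = 2.67 m/s

2.7 m s⁻¹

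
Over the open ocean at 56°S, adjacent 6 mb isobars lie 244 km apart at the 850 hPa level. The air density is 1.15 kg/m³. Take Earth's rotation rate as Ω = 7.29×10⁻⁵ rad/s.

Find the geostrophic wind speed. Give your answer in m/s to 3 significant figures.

17.7 m/s

Coriolis parameter at 56°S:
f = 2Ω sin φ = 2 × 7.29×10⁻⁵ × sin 56° = 1.21×10⁻⁴ s⁻¹
Pressure gradient: |∂P/∂n| = 600 Pa / 244000 m = 2.46×10⁻³ Pa/m
Geostrophic balance (pressure-gradient force = Coriolis force):
V_g = (1/(fρ)) |∂P/∂n| = 2.46×10⁻³ / (1.21×10⁻⁴ × 1.15) = 17.7 m/s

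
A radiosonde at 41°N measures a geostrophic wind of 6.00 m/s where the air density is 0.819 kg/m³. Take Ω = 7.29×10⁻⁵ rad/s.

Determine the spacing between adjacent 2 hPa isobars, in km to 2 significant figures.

430 km

Coriolis parameter at 41°N:
f = 2Ω sin φ = 2 × 7.29×10⁻⁵ × sin 41° = 9.57×10⁻⁵ s⁻¹
Geostrophic balance rearranged: |∂P/∂n| = f ρ V_g
|∂P/∂n| = 9.57×10⁻⁵ × 0.819 × 6.00 = 4.70×10⁻⁴ Pa/m
Isobar spacing: Δn = ΔP/|∂P/∂n| = 200 Pa / 4.70×10⁻⁴ Pa/m = 425495 m ≈ 430 km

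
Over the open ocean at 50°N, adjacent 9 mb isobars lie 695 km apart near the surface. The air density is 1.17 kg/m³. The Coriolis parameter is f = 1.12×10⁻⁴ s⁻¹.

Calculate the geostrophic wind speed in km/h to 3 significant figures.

35.6 km/h

Pressure gradient: |∂P/∂n| = 900 Pa / 695000 m = 1.29×10⁻³ Pa/m
Geostrophic balance (pressure-gradient force = Coriolis force):
V_g = (1/(fρ)) |∂P/∂n| = 1.29×10⁻³ / (1.12×10⁻⁴ × 1.17) = 9.88 m/s
Converting: 9.88 m/s × 3.6 = 35.6 km/h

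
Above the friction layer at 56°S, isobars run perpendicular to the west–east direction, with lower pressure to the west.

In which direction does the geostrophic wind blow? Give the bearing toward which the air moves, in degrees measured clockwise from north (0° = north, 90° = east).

The pressure-gradient force points toward the west (bearing 270°).
Geostrophic balance: in the Southern Hemisphere the Coriolis force deflects motion to the left, so the geostrophic wind blows 90° to the left of the pressure-gradient force (low pressure on the right).
Rotating 270° by 90° counterclockwise gives 180° — the wind blows toward the south.

180°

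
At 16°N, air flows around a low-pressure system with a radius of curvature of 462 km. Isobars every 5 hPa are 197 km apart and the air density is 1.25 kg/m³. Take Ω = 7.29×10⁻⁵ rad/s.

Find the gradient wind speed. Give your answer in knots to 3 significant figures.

Coriolis parameter at 16°N:
f = 2Ω sin φ = 2 × 7.29×10⁻⁵ × sin 16° = 4.02×10⁻⁵ s⁻¹
Pressure gradient: |∂P/∂n| = 500 Pa / 197000 m = 2.54×10⁻³ Pa/m
Geostrophic speed: V_g = |∂P/∂n|/(fρ) = 2.54×10⁻³/(4.02×10⁻⁵ × 1.25) = 50.5 m/s
Around a low, centrifugal force acts outward with Coriolis, so pressure-gradient force balances both:
(1/ρ)|∂P/∂n| = fV + V²/R  →  V² + fR·V − fR·V_g = 0
With fR = 4.02×10⁻⁵ × 462×10³ m = 18.6 m/s:
V = [−fR + √((fR)² + 4 fR V_g)]/2 = [−18.6 + √(18.6² + 4×18.6×50.5)]/2 = 22.7 m/s
Subgeostrophic (V < V_g = 50.5 m/s), as expected around a low.
Converting: 22.7 m/s × 1.944 = 44.2 knots

44.2 knots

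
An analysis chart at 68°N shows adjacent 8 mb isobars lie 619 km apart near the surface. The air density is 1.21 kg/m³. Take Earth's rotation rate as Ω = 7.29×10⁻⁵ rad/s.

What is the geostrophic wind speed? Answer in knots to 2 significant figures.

Coriolis parameter at 68°N:
f = 2Ω sin φ = 2 × 7.29×10⁻⁵ × sin 68° = 1.35×10⁻⁴ s⁻¹
Pressure gradient: |∂P/∂n| = 800 Pa / 619000 m = 1.29×10⁻³ Pa/m
Geostrophic balance (pressure-gradient force = Coriolis force):
V_g = (1/(fρ)) |∂P/∂n| = 1.29×10⁻³ / (1.35×10⁻⁴ × 1.21) = 7.90 m/s
Converting: 7.90 m/s × 1.944 = 15 knots

15 knots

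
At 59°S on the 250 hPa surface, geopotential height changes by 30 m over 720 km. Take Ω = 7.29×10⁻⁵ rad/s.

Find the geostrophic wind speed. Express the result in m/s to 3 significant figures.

Coriolis parameter at 59°S:
f = 2Ω sin φ = 2 × 7.29×10⁻⁵ × sin 59° = 1.25×10⁻⁴ s⁻¹
Height gradient: |∂Z/∂n| = 30 m / 720000 m = 4.17×10⁻⁵
On a pressure surface, geostrophic balance gives V_g = (g/f)|∂Z/∂n|:
V_g = 9.81 × 4.17×10⁻⁵ / 1.25×10⁻⁴ = 3.27 m/s

3.27 m/s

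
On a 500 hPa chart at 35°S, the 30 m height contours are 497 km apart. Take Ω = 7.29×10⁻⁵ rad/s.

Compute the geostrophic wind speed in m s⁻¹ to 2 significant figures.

7.1 m s⁻¹

Coriolis parameter at 35°S:
f = 2Ω sin φ = 2 × 7.29×10⁻⁵ × sin 35° = 8.36×10⁻⁵ s⁻¹
Height gradient: |∂Z/∂n| = 30 m / 497000 m = 6.04×10⁻⁵
On a pressure surface, geostrophic balance gives V_g = (g/f)|∂Z/∂n|:
V_g = 9.81 × 6.04×10⁻⁵ / 8.36×10⁻⁵ = 7.08 m/s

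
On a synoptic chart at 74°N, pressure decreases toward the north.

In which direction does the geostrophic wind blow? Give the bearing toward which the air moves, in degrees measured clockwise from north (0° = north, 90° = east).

The pressure-gradient force points toward the north (bearing 000°).
Geostrophic balance: in the Northern Hemisphere the Coriolis force deflects motion to the right, so the geostrophic wind blows 90° to the right of the pressure-gradient force (low pressure on the left).
Rotating 000° by 90° clockwise gives 090° — the wind blows toward the east.

090°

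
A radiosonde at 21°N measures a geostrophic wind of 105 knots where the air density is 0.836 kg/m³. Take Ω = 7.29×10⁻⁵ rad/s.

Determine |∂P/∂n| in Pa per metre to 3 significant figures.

2.36×10⁻³ Pa/m

Coriolis parameter at 21°N:
f = 2Ω sin φ = 2 × 7.29×10⁻⁵ × sin 21° = 5.23×10⁻⁵ s⁻¹
Wind speed in SI: 105 knots = 54.0 m/s
Geostrophic balance rearranged: |∂P/∂n| = f ρ V_g
|∂P/∂n| = 5.23×10⁻⁵ × 0.836 × 54.0 = 2.36×10⁻³ Pa/m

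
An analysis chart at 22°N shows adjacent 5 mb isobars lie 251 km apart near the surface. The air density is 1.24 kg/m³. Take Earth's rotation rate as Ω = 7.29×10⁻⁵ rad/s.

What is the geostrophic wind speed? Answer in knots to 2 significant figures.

57 knots

Coriolis parameter at 22°N:
f = 2Ω sin φ = 2 × 7.29×10⁻⁵ × sin 22° = 5.46×10⁻⁵ s⁻¹
Pressure gradient: |∂P/∂n| = 500 Pa / 251000 m = 1.99×10⁻³ Pa/m
Geostrophic balance (pressure-gradient force = Coriolis force):
V_g = (1/(fρ)) |∂P/∂n| = 1.99×10⁻³ / (5.46×10⁻⁵ × 1.24) = 29.4 m/s
Converting: 29.4 m/s × 1.944 = 57 knots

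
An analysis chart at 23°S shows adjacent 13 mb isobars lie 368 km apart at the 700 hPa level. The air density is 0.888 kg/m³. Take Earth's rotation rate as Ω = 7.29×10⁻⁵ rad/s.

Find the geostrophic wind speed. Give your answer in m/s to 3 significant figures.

Coriolis parameter at 23°S:
f = 2Ω sin φ = 2 × 7.29×10⁻⁵ × sin 23° = 5.70×10⁻⁵ s⁻¹
Pressure gradient: |∂P/∂n| = 1300 Pa / 368000 m = 3.53×10⁻³ Pa/m
Geostrophic balance (pressure-gradient force = Coriolis force):
V_g = (1/(fρ)) |∂P/∂n| = 3.53×10⁻³ / (5.70×10⁻⁵ × 0.888) = 69.8 m/s

69.8 m/s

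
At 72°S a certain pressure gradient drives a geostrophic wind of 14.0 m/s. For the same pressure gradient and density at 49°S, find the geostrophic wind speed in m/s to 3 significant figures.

17.6 m/s

With the same pressure gradient and density, V_g ∝ 1/f ∝ 1/sin φ.
V₂ = V₁ · sin φ₁ / sin φ₂ = 14.0 × sin 72° / sin 49°
V₂ = 14.0 × 0.9511/0.7547 = 17.6 m/s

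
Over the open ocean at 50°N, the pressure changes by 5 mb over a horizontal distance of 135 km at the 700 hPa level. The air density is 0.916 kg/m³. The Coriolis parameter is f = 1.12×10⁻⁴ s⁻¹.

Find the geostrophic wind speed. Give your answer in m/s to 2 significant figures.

Pressure gradient: |∂P/∂n| = 500 Pa / 135000 m = 3.70×10⁻³ Pa/m
Geostrophic balance (pressure-gradient force = Coriolis force):
V_g = (1/(fρ)) |∂P/∂n| = 3.70×10⁻³ / (1.12×10⁻⁴ × 0.916) = 36.1 m/s

36 m/s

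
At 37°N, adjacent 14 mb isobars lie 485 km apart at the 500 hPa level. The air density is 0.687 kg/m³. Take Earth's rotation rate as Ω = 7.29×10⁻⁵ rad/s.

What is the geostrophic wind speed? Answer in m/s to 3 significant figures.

Coriolis parameter at 37°N:
f = 2Ω sin φ = 2 × 7.29×10⁻⁵ × sin 37° = 8.77×10⁻⁵ s⁻¹
Pressure gradient: |∂P/∂n| = 1400 Pa / 485000 m = 2.89×10⁻³ Pa/m
Geostrophic balance (pressure-gradient force = Coriolis force):
V_g = (1/(fρ)) |∂P/∂n| = 2.89×10⁻³ / (8.77×10⁻⁵ × 0.687) = 47.9 m/s

47.9 m/s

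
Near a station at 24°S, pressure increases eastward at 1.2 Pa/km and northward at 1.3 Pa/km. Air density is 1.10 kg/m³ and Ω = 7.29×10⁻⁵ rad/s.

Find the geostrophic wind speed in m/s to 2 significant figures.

27 m/s

Coriolis parameter at 24°S:
f = 2Ω sin φ = 2 × 7.29×10⁻⁵ × sin 24° = 5.93×10⁻⁵ s⁻¹
In the Southern Hemisphere f is negative: f = −5.93×10⁻⁵ s⁻¹.
Component geostrophic relations (x east, y north):
u_g = −(1/(fρ)) ∂P/∂y,  v_g = (1/(fρ)) ∂P/∂x
u_g = −(1.3×10⁻³)/(−5.93×10⁻⁵ × 1.10) = 19.9 m/s;  v_g = (1.2×10⁻³)/(−5.93×10⁻⁵ × 1.10) = −18.4 m/s
|V_g| = √(u_g² + v_g²) = 27.1 m/s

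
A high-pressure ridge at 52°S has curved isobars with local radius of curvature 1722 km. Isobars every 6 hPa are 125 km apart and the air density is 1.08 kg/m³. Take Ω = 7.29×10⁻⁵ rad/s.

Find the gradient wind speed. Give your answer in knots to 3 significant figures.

Coriolis parameter at 52°S:
f = 2Ω sin φ = 2 × 7.29×10⁻⁵ × sin 52° = 1.15×10⁻⁴ s⁻¹
Pressure gradient: |∂P/∂n| = 600 Pa / 125000 m = 4.80×10⁻³ Pa/m
Geostrophic speed: V_g = |∂P/∂n|/(fρ) = 4.80×10⁻³/(1.15×10⁻⁴ × 1.08) = 38.7 m/s
Around a high, pressure-gradient force acts outward with centrifugal, so Coriolis balances both:
fV = (1/ρ)|∂P/∂n| + V²/R  →  V² − fR·V + fR·V_g = 0
With fR = 1.15×10⁻⁴ × 1722×10³ m = 198 m/s:
V = [fR − √((fR)² − 4 fR V_g)]/2 = [198 − √(198² − 4×198×38.7)]/2 = 52.7 m/s
Supergeostrophic (V > V_g = 38.7 m/s), as expected around a high.
Converting: 52.7 m/s × 1.944 = 103 knots

103 knots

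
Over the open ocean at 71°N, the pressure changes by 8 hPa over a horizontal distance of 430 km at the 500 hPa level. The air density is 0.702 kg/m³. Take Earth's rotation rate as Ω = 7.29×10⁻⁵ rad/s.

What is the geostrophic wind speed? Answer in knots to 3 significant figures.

Coriolis parameter at 71°N:
f = 2Ω sin φ = 2 × 7.29×10⁻⁵ × sin 71° = 1.38×10⁻⁴ s⁻¹
Pressure gradient: |∂P/∂n| = 800 Pa / 430000 m = 1.86×10⁻³ Pa/m
Geostrophic balance (pressure-gradient force = Coriolis force):
V_g = (1/(fρ)) |∂P/∂n| = 1.86×10⁻³ / (1.38×10⁻⁴ × 0.702) = 19.2 m/s
Converting: 19.2 m/s × 1.944 = 37.4 knots

37.4 knots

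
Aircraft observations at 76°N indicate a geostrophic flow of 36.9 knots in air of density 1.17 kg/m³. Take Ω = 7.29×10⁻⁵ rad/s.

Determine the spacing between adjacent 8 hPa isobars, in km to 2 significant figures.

250 km

Coriolis parameter at 76°N:
f = 2Ω sin φ = 2 × 7.29×10⁻⁵ × sin 76° = 1.41×10⁻⁴ s⁻¹
Wind speed in SI: 36.9 knots = 19.0 m/s
Geostrophic balance rearranged: |∂P/∂n| = f ρ V_g
|∂P/∂n| = 1.41×10⁻⁴ × 1.17 × 19.0 = 3.14×10⁻³ Pa/m
Isobar spacing: Δn = ΔP/|∂P/∂n| = 800 Pa / 3.14×10⁻³ Pa/m = 254611 m ≈ 250 km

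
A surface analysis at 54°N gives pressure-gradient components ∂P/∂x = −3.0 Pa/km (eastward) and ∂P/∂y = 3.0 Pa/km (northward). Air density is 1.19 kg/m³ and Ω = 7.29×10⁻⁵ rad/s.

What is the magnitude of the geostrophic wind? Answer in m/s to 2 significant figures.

30 m/s

Coriolis parameter at 54°N:
f = 2Ω sin φ = 2 × 7.29×10⁻⁵ × sin 54° = 1.18×10⁻⁴ s⁻¹
Component geostrophic relations (x east, y north):
u_g = −(1/(fρ)) ∂P/∂y,  v_g = (1/(fρ)) ∂P/∂x
u_g = −(3.0×10⁻³)/(1.18×10⁻⁴ × 1.19) = −21.4 m/s;  v_g = (−3.0×10⁻³)/(1.18×10⁻⁴ × 1.19) = −21.4 m/s
|V_g| = √(u_g² + v_g²) = 30.2 m/s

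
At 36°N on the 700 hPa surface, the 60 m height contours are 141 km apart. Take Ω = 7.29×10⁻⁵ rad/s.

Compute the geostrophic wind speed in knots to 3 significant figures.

Coriolis parameter at 36°N:
f = 2Ω sin φ = 2 × 7.29×10⁻⁵ × sin 36° = 8.57×10⁻⁵ s⁻¹
Height gradient: |∂Z/∂n| = 60 m / 141000 m = 4.26×10⁻⁴
On a pressure surface, geostrophic balance gives V_g = (g/f)|∂Z/∂n|:
V_g = 9.81 × 4.26×10⁻⁴ / 8.57×10⁻⁵ = 48.7 m/s
Converting: 48.7 m/s × 1.944 = 94.7 knots

94.7 knots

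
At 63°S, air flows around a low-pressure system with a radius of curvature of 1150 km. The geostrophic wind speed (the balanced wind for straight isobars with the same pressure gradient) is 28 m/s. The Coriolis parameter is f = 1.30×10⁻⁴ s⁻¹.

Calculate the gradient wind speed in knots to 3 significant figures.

46.9 knots

Around a low, centrifugal force acts outward with Coriolis, so pressure-gradient force balances both:
(1/ρ)|∂P/∂n| = fV + V²/R  →  V² + fR·V − fR·V_g = 0
With fR = 1.30×10⁻⁴ × 1150×10³ m = 150 m/s:
V = [−fR + √((fR)² + 4 fR V_g)]/2 = [−150 + √(150² + 4×150×28)]/2 = 24.1 m/s
Subgeostrophic (V < V_g = 28 m/s), as expected around a low.
Converting: 24.1 m/s × 1.944 = 46.9 knots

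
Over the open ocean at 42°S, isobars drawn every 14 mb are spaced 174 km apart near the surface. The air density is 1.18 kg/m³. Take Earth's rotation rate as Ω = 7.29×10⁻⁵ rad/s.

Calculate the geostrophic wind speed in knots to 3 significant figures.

Coriolis parameter at 42°S:
f = 2Ω sin φ = 2 × 7.29×10⁻⁵ × sin 42° = 9.76×10⁻⁵ s⁻¹
Pressure gradient: |∂P/∂n| = 1400 Pa / 174000 m = 8.05×10⁻³ Pa/m
Geostrophic balance (pressure-gradient force = Coriolis force):
V_g = (1/(fρ)) |∂P/∂n| = 8.05×10⁻³ / (9.76×10⁻⁵ × 1.18) = 69.9 m/s
Converting: 69.9 m/s × 1.944 = 136 knots

136 knots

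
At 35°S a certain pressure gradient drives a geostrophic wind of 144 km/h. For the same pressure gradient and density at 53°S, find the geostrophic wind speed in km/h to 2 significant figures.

100 km/h

With the same pressure gradient and density, V_g ∝ 1/f ∝ 1/sin φ.
V₂ = V₁ · sin φ₁ / sin φ₂ = 144 × sin 35° / sin 53°
V₂ = 144 × 0.5736/0.7986 = 100 km/h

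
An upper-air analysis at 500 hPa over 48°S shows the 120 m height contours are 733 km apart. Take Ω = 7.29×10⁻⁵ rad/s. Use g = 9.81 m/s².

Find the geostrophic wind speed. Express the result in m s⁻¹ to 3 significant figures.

Coriolis parameter at 48°S:
f = 2Ω sin φ = 2 × 7.29×10⁻⁵ × sin 48° = 1.08×10⁻⁴ s⁻¹
Height gradient: |∂Z/∂n| = 120 m / 733000 m = 1.64×10⁻⁴
On a pressure surface, geostrophic balance gives V_g = (g/f)|∂Z/∂n|:
V_g = 9.81 × 1.64×10⁻⁴ / 1.08×10⁻⁴ = 14.8 m/s

14.8 m s⁻¹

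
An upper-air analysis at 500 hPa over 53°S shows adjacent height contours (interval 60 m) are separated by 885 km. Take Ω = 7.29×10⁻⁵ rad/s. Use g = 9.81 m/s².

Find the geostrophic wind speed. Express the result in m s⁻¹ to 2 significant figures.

5.7 m s⁻¹

Coriolis parameter at 53°S:
f = 2Ω sin φ = 2 × 7.29×10⁻⁵ × sin 53° = 1.16×10⁻⁴ s⁻¹
Height gradient: |∂Z/∂n| = 60 m / 885000 m = 6.78×10⁻⁵
On a pressure surface, geostrophic balance gives V_g = (g/f)|∂Z/∂n|:
V_g = 9.81 × 6.78×10⁻⁵ / 1.16×10⁻⁴ = 5.71 m/s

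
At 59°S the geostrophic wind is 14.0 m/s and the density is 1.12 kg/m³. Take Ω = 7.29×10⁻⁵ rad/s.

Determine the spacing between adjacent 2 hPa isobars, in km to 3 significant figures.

Coriolis parameter at 59°S:
f = 2Ω sin φ = 2 × 7.29×10⁻⁵ × sin 59° = 1.25×10⁻⁴ s⁻¹
Geostrophic balance rearranged: |∂P/∂n| = f ρ V_g
|∂P/∂n| = 1.25×10⁻⁴ × 1.12 × 14.0 = 1.96×10⁻³ Pa/m
Isobar spacing: Δn = ΔP/|∂P/∂n| = 200 Pa / 1.96×10⁻³ Pa/m = 102061 m ≈ 102 km

102 km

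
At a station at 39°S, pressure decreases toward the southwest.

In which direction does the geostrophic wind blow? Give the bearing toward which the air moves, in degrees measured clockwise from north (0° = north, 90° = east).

135°

The pressure-gradient force points toward the southwest (bearing 225°).
Geostrophic balance: in the Southern Hemisphere the Coriolis force deflects motion to the left, so the geostrophic wind blows 90° to the left of the pressure-gradient force (low pressure on the right).
Rotating 225° by 90° counterclockwise gives 135° — the wind blows toward the southeast.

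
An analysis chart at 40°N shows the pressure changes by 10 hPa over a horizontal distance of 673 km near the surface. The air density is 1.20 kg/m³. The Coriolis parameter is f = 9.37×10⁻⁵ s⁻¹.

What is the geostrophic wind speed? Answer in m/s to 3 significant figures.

13.2 m/s

Pressure gradient: |∂P/∂n| = 1000 Pa / 673000 m = 1.49×10⁻³ Pa/m
Geostrophic balance (pressure-gradient force = Coriolis force):
V_g = (1/(fρ)) |∂P/∂n| = 1.49×10⁻³ / (9.37×10⁻⁵ × 1.20) = 13.2 m/s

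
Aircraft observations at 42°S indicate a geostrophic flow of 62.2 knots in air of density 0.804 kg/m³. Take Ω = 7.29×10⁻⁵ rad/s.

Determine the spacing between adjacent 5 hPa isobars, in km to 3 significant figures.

199 km

Coriolis parameter at 42°S:
f = 2Ω sin φ = 2 × 7.29×10⁻⁵ × sin 42° = 9.76×10⁻⁵ s⁻¹
Wind speed in SI: 62.2 knots = 32.0 m/s
Geostrophic balance rearranged: |∂P/∂n| = f ρ V_g
|∂P/∂n| = 9.76×10⁻⁵ × 0.804 × 32.0 = 2.51×10⁻³ Pa/m
Isobar spacing: Δn = ΔP/|∂P/∂n| = 500 Pa / 2.51×10⁻³ Pa/m = 199213 m ≈ 199 km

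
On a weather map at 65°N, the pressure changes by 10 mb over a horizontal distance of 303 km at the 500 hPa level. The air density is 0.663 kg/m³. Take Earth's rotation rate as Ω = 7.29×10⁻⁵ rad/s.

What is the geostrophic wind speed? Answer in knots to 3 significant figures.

Coriolis parameter at 65°N:
f = 2Ω sin φ = 2 × 7.29×10⁻⁵ × sin 65° = 1.32×10⁻⁴ s⁻¹
Pressure gradient: |∂P/∂n| = 1000 Pa / 303000 m = 3.30×10⁻³ Pa/m
Geostrophic balance (pressure-gradient force = Coriolis force):
V_g = (1/(fρ)) |∂P/∂n| = 3.30×10⁻³ / (1.32×10⁻⁴ × 0.663) = 37.7 m/s
Converting: 37.7 m/s × 1.944 = 73.2 knots

73.2 knots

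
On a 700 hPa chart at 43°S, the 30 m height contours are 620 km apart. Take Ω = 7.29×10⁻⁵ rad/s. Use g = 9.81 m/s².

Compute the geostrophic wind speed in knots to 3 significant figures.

9.28 knots

Coriolis parameter at 43°S:
f = 2Ω sin φ = 2 × 7.29×10⁻⁵ × sin 43° = 9.94×10⁻⁵ s⁻¹
Height gradient: |∂Z/∂n| = 30 m / 620000 m = 4.84×10⁻⁵
On a pressure surface, geostrophic balance gives V_g = (g/f)|∂Z/∂n|:
V_g = 9.81 × 4.84×10⁻⁵ / 9.94×10⁻⁵ = 4.77 m/s
Converting: 4.77 m/s × 1.944 = 9.28 knots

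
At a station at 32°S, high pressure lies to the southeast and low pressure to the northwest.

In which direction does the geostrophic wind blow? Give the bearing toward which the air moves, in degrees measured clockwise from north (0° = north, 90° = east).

225°

The pressure-gradient force points toward the northwest (bearing 315°).
Geostrophic balance: in the Southern Hemisphere the Coriolis force deflects motion to the left, so the geostrophic wind blows 90° to the left of the pressure-gradient force (low pressure on the right).
Rotating 315° by 90° counterclockwise gives 225° — the wind blows toward the southwest.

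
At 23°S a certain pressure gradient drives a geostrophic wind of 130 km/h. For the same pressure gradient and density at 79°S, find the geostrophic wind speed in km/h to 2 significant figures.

52 km/h

With the same pressure gradient and density, V_g ∝ 1/f ∝ 1/sin φ.
V₂ = V₁ · sin φ₁ / sin φ₂ = 130 × sin 23° / sin 79°
V₂ = 130 × 0.3907/0.9816 = 52 km/h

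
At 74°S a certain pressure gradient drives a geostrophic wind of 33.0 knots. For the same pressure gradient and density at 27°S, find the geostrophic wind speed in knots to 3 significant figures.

With the same pressure gradient and density, V_g ∝ 1/f ∝ 1/sin φ.
V₂ = V₁ · sin φ₁ / sin φ₂ = 33.0 × sin 74° / sin 27°
V₂ = 33.0 × 0.9613/0.4540 = 69.9 knots

69.9 knots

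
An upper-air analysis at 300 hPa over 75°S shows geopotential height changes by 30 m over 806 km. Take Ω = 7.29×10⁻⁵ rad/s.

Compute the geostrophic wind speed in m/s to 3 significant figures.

2.59 m/s

Coriolis parameter at 75°S:
f = 2Ω sin φ = 2 × 7.29×10⁻⁵ × sin 75° = 1.41×10⁻⁴ s⁻¹
Height gradient: |∂Z/∂n| = 30 m / 806000 m = 3.72×10⁻⁵
On a pressure surface, geostrophic balance gives V_g = (g/f)|∂Z/∂n|:
V_g = 9.81 × 3.72×10⁻⁵ / 1.41×10⁻⁴ = 2.59 m/s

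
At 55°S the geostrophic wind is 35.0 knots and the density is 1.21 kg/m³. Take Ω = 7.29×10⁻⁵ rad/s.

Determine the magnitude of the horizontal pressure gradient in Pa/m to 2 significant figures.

2.6×10⁻³ Pa/m

Coriolis parameter at 55°S:
f = 2Ω sin φ = 2 × 7.29×10⁻⁵ × sin 55° = 1.19×10⁻⁴ s⁻¹
Wind speed in SI: 35.0 knots = 18.0 m/s
Geostrophic balance rearranged: |∂P/∂n| = f ρ V_g
|∂P/∂n| = 1.19×10⁻⁴ × 1.21 × 18.0 = 2.60×10⁻³ Pa/m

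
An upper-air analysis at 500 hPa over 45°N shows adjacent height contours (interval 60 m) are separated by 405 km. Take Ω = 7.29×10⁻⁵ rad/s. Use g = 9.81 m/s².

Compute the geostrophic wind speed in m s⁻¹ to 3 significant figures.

Coriolis parameter at 45°N:
f = 2Ω sin φ = 2 × 7.29×10⁻⁵ × sin 45° = 1.03×10⁻⁴ s⁻¹
Height gradient: |∂Z/∂n| = 60 m / 405000 m = 1.48×10⁻⁴
On a pressure surface, geostrophic balance gives V_g = (g/f)|∂Z/∂n|:
V_g = 9.81 × 1.48×10⁻⁴ / 1.03×10⁻⁴ = 14.1 m/s

14.1 m s⁻¹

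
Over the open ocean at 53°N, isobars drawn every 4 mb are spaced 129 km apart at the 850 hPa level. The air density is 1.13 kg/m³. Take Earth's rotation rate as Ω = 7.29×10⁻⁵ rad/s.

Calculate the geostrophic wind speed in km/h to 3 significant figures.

84.8 km/h

Coriolis parameter at 53°N:
f = 2Ω sin φ = 2 × 7.29×10⁻⁵ × sin 53° = 1.16×10⁻⁴ s⁻¹
Pressure gradient: |∂P/∂n| = 400 Pa / 129000 m = 3.10×10⁻³ Pa/m
Geostrophic balance (pressure-gradient force = Coriolis force):
V_g = (1/(fρ)) |∂P/∂n| = 3.10×10⁻³ / (1.16×10⁻⁴ × 1.13) = 23.6 m/s
Converting: 23.6 m/s × 3.6 = 84.8 km/h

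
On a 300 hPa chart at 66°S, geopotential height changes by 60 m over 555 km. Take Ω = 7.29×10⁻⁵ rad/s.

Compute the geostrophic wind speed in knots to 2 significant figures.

Coriolis parameter at 66°S:
f = 2Ω sin φ = 2 × 7.29×10⁻⁵ × sin 66° = 1.33×10⁻⁴ s⁻¹
Height gradient: |∂Z/∂n| = 60 m / 555000 m = 1.08×10⁻⁴
On a pressure surface, geostrophic balance gives V_g = (g/f)|∂Z/∂n|:
V_g = 9.81 × 1.08×10⁻⁴ / 1.33×10⁻⁴ = 7.96 m/s
Converting: 7.96 m/s × 1.944 = 15 knots

15 knots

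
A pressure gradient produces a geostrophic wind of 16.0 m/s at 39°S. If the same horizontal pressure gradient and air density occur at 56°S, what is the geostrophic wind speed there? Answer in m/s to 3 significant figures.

12.1 m/s

With the same pressure gradient and density, V_g ∝ 1/f ∝ 1/sin φ.
V₂ = V₁ · sin φ₁ / sin φ₂ = 16.0 × sin 39° / sin 56°
V₂ = 16.0 × 0.6293/0.8290 = 12.1 m/s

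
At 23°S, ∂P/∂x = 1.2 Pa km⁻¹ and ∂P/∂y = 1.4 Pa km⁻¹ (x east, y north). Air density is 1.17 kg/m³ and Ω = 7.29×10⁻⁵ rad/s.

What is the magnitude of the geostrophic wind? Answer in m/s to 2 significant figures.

28 m/s

Coriolis parameter at 23°S:
f = 2Ω sin φ = 2 × 7.29×10⁻⁵ × sin 23° = 5.70×10⁻⁵ s⁻¹
In the Southern Hemisphere f is negative: f = −5.70×10⁻⁵ s⁻¹.
Component geostrophic relations (x east, y north):
u_g = −(1/(fρ)) ∂P/∂y,  v_g = (1/(fρ)) ∂P/∂x
u_g = −(1.4×10⁻³)/(−5.70×10⁻⁵ × 1.17) = 21.0 m/s;  v_g = (1.2×10⁻³)/(−5.70×10⁻⁵ × 1.17) = −18.0 m/s
|V_g| = √(u_g² + v_g²) = 27.7 m/s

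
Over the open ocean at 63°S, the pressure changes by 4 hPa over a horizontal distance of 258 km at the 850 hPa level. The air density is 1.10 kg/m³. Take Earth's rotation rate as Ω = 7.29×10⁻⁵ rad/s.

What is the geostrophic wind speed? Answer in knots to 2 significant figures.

21 knots

Coriolis parameter at 63°S:
f = 2Ω sin φ = 2 × 7.29×10⁻⁵ × sin 63° = 1.30×10⁻⁴ s⁻¹
Pressure gradient: |∂P/∂n| = 400 Pa / 258000 m = 1.55×10⁻³ Pa/m
Geostrophic balance (pressure-gradient force = Coriolis force):
V_g = (1/(fρ)) |∂P/∂n| = 1.55×10⁻³ / (1.30×10⁻⁴ × 1.10) = 10.8 m/s
Converting: 10.8 m/s × 1.944 = 21 knots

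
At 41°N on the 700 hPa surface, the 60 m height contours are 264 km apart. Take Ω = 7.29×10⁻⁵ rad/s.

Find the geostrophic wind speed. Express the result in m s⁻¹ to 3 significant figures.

Coriolis parameter at 41°N:
f = 2Ω sin φ = 2 × 7.29×10⁻⁵ × sin 41° = 9.57×10⁻⁵ s⁻¹
Height gradient: |∂Z/∂n| = 60 m / 264000 m = 2.27×10⁻⁴
On a pressure surface, geostrophic balance gives V_g = (g/f)|∂Z/∂n|:
V_g = 9.81 × 2.27×10⁻⁴ / 9.57×10⁻⁵ = 23.3 m/s

23.3 m s⁻¹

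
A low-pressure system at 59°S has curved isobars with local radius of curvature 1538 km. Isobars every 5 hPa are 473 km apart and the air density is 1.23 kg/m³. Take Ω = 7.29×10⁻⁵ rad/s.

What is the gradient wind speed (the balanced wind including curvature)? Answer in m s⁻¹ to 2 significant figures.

Coriolis parameter at 59°S:
f = 2Ω sin φ = 2 × 7.29×10⁻⁵ × sin 59° = 1.25×10⁻⁴ s⁻¹
Pressure gradient: |∂P/∂n| = 500 Pa / 473000 m = 1.06×10⁻³ Pa/m
Geostrophic speed: V_g = |∂P/∂n|/(fρ) = 1.06×10⁻³/(1.25×10⁻⁴ × 1.23) = 6.88 m/s
Around a low, centrifugal force acts outward with Coriolis, so pressure-gradient force balances both:
(1/ρ)|∂P/∂n| = fV + V²/R  →  V² + fR·V − fR·V_g = 0
With fR = 1.25×10⁻⁴ × 1538×10³ m = 192 m/s:
V = [−fR + √((fR)² + 4 fR V_g)]/2 = [−192 + √(192² + 4×192×6.88)]/2 = 6.65 m/s
Subgeostrophic (V < V_g = 6.88 m/s), as expected around a low.

6.6 m s⁻¹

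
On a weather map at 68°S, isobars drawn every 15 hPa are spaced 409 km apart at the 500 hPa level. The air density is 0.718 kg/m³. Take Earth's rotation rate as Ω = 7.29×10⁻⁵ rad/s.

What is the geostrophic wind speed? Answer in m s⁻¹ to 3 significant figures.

Coriolis parameter at 68°S:
f = 2Ω sin φ = 2 × 7.29×10⁻⁵ × sin 68° = 1.35×10⁻⁴ s⁻¹
Pressure gradient: |∂P/∂n| = 1500 Pa / 409000 m = 3.67×10⁻³ Pa/m
Geostrophic balance (pressure-gradient force = Coriolis force):
V_g = (1/(fρ)) |∂P/∂n| = 3.67×10⁻³ / (1.35×10⁻⁴ × 0.718) = 37.8 m/s

37.8 m s⁻¹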